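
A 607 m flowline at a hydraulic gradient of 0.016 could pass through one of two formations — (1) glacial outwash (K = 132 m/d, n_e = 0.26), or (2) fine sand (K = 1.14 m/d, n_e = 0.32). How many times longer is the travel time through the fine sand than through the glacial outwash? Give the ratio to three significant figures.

Unit 1 (glacial outwash): v = 132×0.016/0.26 = 8.123 m/d, t = 607/8.123 = 74.73 d
Unit 2 (fine sand): v = 1.14×0.016/0.32 = 0.05700 m/d, t = 607/0.05700 = 10650 d
t(fine sand) / t(glacial outwash) = 10650/74.73 = 143

143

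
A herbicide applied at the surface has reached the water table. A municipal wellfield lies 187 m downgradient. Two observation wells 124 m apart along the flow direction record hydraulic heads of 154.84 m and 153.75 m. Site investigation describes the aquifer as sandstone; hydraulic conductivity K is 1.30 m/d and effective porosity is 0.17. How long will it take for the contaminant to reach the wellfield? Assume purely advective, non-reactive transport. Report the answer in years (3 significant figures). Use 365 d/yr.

Hydraulic gradient i = (154.84 − 153.75) / 124 = 1.09 / 124 = 0.008790
Specific discharge q = 1.30 × 0.008790 = 0.01143 m/d
v_s = q/n_e = 0.01143/0.17 = 0.06722 m/d
t = L / v = 187 / 0.06722 = 2782 d
   = 2782 / 365 = 7.62 yr

7.62 years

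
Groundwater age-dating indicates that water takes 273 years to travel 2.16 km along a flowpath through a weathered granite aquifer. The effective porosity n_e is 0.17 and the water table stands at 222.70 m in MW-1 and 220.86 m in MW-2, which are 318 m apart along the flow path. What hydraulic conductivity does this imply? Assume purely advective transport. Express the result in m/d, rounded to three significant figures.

Hydraulic gradient i = (222.70 − 220.86) / 318 = 1.84 / 318 = 0.005786
t = 273 years = 99650 d
L = 2.16 km = 2160 m
v = L / t = 2160 / 99650 = 0.02168 m/d
K = v · n / i = 0.02168 × 0.17 / 0.005786 = 0.637 m/d

0.637 m/d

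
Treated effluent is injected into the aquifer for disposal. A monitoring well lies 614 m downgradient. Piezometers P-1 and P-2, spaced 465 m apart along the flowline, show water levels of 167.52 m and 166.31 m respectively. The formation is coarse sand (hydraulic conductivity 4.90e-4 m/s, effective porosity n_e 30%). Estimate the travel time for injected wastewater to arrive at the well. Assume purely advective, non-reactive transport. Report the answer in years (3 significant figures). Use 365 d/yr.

4.58 years

Hydraulic gradient i = (167.52 − 166.31) / 465 = 1.21 / 465 = 0.002602
K = 4.90e-4 m/s × 86400 s/d = 42.34 m/d
Specific discharge q = 42.34 × 0.002602 = 0.1102 m/d
v = Ki/n = 42.34·0.002602/0.30 = 0.3672 m/d
t = L / v = 614 / 0.3672 = 1672 d
   = 1672 / 365 = 4.58 yr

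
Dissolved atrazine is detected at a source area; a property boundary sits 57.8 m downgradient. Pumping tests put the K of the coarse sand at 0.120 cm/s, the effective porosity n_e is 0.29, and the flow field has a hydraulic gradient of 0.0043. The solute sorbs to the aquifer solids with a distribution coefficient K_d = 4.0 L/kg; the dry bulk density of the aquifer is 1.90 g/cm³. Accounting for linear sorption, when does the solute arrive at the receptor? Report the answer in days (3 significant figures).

K = 0.120 cm/s × 864 = 103.7 m/d
q = Ki = 103.7 × 0.0043 = 0.4458 m/d
v_s = q/n_e = 0.4458/0.29 = 1.537 m/d
Retardation R = 1 + ρ_b·K_d/n = 1 + 1.90×4.0/0.29 = 27.21
Contaminant velocity v_c = v/R = 1.537/27.21 = 0.05650 m/d
t = L/v_c = 57.8/0.05650 = 1023 d

1020 days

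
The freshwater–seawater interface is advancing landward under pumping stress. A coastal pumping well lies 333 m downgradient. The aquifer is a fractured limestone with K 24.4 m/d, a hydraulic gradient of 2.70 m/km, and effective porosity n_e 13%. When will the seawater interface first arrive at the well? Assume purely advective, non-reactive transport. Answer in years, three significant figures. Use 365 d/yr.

Darcy flux q = K·i = 24.4 × 0.0027 = 0.06588 m/d
Average linear velocity = 0.06588 / 0.13 = 0.5068 m/d
t = L / v = 333 / 0.5068 = 657.1 d
   = 657.1 / 365 = 1.80 yr

1.80 years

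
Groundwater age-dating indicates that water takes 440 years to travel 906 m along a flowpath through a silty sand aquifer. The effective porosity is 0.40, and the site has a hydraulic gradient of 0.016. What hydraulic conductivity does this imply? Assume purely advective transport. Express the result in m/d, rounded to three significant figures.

t = 440 years = 160600 d
v = L / t = 906 / 160600 = 0.005641 m/d
K = v · n / i = 0.005641 × 0.40 / 0.016 = 0.141 m/d

0.141 m/d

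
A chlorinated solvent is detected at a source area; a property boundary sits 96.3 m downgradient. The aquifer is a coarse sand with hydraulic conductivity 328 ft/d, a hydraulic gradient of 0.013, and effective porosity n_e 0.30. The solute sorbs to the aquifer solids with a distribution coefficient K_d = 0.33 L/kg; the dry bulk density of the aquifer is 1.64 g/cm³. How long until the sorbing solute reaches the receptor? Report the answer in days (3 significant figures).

62.3 days

K = 328 ft/d × 0.3048 = 99.97 m/d
Darcy flux q = K·i = 99.97 × 0.013 = 1.300 m/d
v_s = q/n_e = 1.300/0.30 = 4.332 m/d
Retardation R = 1 + ρ_b·K_d/n = 1 + 1.64×0.33/0.30 = 2.804
Contaminant velocity v_c = v/R = 4.332/2.804 = 1.545 m/d
t = L/v_c = 96.3/1.545 = 62.33 d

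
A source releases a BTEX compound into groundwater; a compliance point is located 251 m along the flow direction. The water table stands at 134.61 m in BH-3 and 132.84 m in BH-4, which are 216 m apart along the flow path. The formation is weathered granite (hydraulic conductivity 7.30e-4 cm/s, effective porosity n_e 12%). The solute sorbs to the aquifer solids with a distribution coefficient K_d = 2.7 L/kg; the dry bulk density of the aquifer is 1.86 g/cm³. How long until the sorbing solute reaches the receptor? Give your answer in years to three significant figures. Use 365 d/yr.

Hydraulic gradient i = (134.61 − 132.84) / 216 = 1.77 / 216 = 0.008194
K = 7.30e-4 cm/s × 864 = 0.6307 m/d
q = Ki = 0.6307 × 0.008194 = 0.005168 m/d
Seepage velocity v = q / n = 0.005168 / 0.12 = 0.04307 m/d
Retardation R = 1 + ρ_b·K_d/n = 1 + 1.86×2.7/0.12 = 42.85
Contaminant velocity v_c = v/R = 0.04307/42.85 = 0.001005 m/d
t = L/v_c = 251/0.001005 = 249700 d
   = 249700/365 = 684 yr

684 years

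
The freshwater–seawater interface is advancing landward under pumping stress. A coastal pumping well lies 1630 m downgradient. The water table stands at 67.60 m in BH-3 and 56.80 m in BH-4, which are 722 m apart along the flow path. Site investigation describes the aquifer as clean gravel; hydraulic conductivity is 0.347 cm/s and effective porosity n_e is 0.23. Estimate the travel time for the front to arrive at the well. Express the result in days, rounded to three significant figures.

83.6 days

Hydraulic gradient i = (67.60 − 56.80) / 722 = 10.80 / 722 = 0.01496
K = 0.347 cm/s × 864 = 299.8 m/d
Darcy flux q = K·i = 299.8 × 0.01496 = 4.485 m/d
Seepage velocity v = q / n = 4.485 / 0.23 = 19.50 m/d
t = L / v = 1630 / 19.50 = 83.60 d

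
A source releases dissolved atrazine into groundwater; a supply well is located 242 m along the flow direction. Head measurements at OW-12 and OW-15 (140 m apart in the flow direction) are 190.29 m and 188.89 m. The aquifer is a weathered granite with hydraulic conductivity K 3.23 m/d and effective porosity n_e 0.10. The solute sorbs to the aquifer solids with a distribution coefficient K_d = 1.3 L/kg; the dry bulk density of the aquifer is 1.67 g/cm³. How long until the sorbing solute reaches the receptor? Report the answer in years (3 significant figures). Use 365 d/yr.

46.6 years

Hydraulic gradient i = (190.29 − 188.89) / 140 = 1.40 / 140 = 0.01000
Specific discharge q = 3.23 × 0.01000 = 0.03230 m/d
Average linear velocity = 0.03230 / 0.10 = 0.3230 m/d
Retardation R = 1 + ρ_b·K_d/n = 1 + 1.67×1.3/0.10 = 22.71
Contaminant velocity v_c = v/R = 0.3230/22.71 = 0.01422 m/d
t = L/v_c = 242/0.01422 = 17010 d
   = 17010/365 = 46.6 yr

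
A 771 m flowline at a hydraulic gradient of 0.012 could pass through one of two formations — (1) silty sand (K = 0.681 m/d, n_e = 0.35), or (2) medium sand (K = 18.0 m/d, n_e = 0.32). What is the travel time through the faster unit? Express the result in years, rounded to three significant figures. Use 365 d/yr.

3.13 years

Unit 1 (silty sand): v = 0.681×0.012/0.35 = 0.02335 m/d, t = 771/0.02335 = 33020 d
Unit 2 (medium sand): v = 18.0×0.012/0.32 = 0.6750 m/d, t = 771/0.6750 = 1142 d
Faster: 1142 d / 365 = 3.13 yr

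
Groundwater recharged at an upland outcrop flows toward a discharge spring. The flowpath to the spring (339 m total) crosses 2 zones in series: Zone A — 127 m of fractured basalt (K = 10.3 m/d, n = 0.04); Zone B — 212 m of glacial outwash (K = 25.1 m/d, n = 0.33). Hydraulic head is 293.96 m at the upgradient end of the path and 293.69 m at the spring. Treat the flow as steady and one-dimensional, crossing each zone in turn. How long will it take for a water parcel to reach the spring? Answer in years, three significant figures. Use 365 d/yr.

Total head drop ΔH = 293.96 − 293.69 = 0.27 m
Continuity: the same q passes through each zone, so ΔH = q·Σ(L_j/K_j) — the zones act as resistances in series.
Σ(L/K) = 127/10.3 + 212/25.1 = 12.33 + 8.446 = 20.78 d
q = ΔH / Σ(L/K) = 0.27 / 20.78 = 0.01300 m/d (same in every zone)
Zone A: v = q/n = 0.01300/0.04 = 0.3249 m/d → t_A = 127/0.3249 = 390.9 d
Zone B: v = q/n = 0.01300/0.33 = 0.03938 m/d → t_B = 212/0.03938 = 5383 d
Total t = 390.9 + 5383 = 5774 d
   = 5774 / 365 = 15.8 yr

15.8 years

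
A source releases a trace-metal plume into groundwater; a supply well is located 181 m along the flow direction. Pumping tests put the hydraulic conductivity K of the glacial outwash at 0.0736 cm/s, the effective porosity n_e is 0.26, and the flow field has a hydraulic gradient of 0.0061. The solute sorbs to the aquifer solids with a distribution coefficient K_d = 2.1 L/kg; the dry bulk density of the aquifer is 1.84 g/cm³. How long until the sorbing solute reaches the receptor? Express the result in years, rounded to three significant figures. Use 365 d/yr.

K = 0.0736 cm/s × 864 = 63.59 m/d
Darcy flux q = K·i = 63.59 × 0.0061 = 0.3879 m/d
v = Ki/n = 63.59·0.0061/0.26 = 1.492 m/d
Retardation R = 1 + ρ_b·K_d/n = 1 + 1.84×2.1/0.26 = 15.86
Contaminant velocity v_c = v/R = 1.492/15.86 = 0.09406 m/d
t = L/v_c = 181/0.09406 = 1924 d
   = 1924/365 = 5.27 yr

5.27 years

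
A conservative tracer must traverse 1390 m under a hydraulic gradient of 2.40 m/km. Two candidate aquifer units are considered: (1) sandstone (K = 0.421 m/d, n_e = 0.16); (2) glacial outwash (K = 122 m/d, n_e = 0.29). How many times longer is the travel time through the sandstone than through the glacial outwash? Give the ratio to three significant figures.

160

Unit 1 (sandstone): v = 0.421×0.0024/0.16 = 0.006315 m/d, t = 1390/0.006315 = 220100 d
Unit 2 (glacial outwash): v = 122×0.0024/0.29 = 1.010 m/d, t = 1390/1.010 = 1377 d
t(sandstone) / t(glacial outwash) = 220100/1377 = 160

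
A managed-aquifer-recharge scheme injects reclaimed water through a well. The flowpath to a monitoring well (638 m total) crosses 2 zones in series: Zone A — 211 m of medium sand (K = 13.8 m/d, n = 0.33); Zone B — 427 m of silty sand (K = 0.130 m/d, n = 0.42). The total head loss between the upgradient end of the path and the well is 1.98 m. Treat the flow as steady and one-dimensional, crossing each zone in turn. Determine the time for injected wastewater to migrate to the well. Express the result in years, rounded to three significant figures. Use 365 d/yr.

1140 years

Steady 1-D flow in series ⇒ the Darcy flux q is identical in every zone and the zone head losses add (resistances L/K in series).
Σ(L/K) = 211/13.8 + 427/0.130 = 15.29 + 3285 = 3300 d
q = ΔH / Σ(L/K) = 1.98 / 3300 = 6.000e-4 m/d (same in every zone)
Zone A: v = q/n = 6.000e-4/0.33 = 0.001818 m/d → t_A = 211/0.001818 = 116000 d
Zone B: v = q/n = 6.000e-4/0.42 = 0.001429 m/d → t_B = 427/0.001429 = 298900 d
Total t = 116000 + 298900 = 414900 d
   = 414900 / 365 = 1140 yr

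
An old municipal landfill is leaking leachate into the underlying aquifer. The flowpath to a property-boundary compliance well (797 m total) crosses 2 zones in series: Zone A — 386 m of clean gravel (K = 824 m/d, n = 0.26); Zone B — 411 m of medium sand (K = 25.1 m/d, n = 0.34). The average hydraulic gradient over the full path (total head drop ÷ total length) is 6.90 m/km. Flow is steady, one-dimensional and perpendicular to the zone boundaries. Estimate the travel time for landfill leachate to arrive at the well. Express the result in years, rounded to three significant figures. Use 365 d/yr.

Continuity: the same q passes through each zone, so ΔH = q·Σ(L_j/K_j) — the zones act as resistances in series.
Σ(L/K) = 386/824 + 411/25.1 = 0.4684 + 16.37 = 16.84 d
K_eq = L_total / Σ(L/K) = 797 / 16.84 = 47.32 m/d
q = K_eq · i = 47.32 × 0.0069 = 0.3265 m/d (same in every zone)
Zone A: v = q/n = 0.3265/0.26 = 1.256 m/d → t_A = 386/1.256 = 307.4 d
Zone B: v = q/n = 0.3265/0.34 = 0.9603 m/d → t_B = 411/0.9603 = 428.0 d
Total t = 307.4 + 428.0 = 735.4 d
   = 735.4 / 365 = 2.01 yr

2.01 years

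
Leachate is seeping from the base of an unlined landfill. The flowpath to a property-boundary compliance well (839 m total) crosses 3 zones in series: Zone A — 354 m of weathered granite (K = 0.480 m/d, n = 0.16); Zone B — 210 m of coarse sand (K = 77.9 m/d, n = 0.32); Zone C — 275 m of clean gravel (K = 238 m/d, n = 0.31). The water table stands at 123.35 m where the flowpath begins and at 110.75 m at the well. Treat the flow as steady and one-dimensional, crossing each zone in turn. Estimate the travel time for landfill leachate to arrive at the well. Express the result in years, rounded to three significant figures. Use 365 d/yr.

33.7 years

Total head drop ΔH = 123.35 − 110.75 = 12.60 m
Steady 1-D flow in series ⇒ the Darcy flux q is identical in every zone and the zone head losses add (resistances L/K in series).
Σ(L/K) = 354/0.480 + 210/77.9 + 275/238 = 737.5 + 2.696 + 1.155 = 741.4 d
q = ΔH / Σ(L/K) = 12.60 / 741.4 = 0.01700 m/d (same in every zone)
Zone A: v = q/n = 0.01700/0.16 = 0.1062 m/d → t_A = 354/0.1062 = 3333 d
Zone B: v = q/n = 0.01700/0.32 = 0.05311 m/d → t_B = 210/0.05311 = 3954 d
Zone C: v = q/n = 0.01700/0.31 = 0.05483 m/d → t_C = 275/0.05483 = 5016 d
Total t = 3333 + 3954 + 5016 = 12300 d
   = 12300 / 365 = 33.7 yr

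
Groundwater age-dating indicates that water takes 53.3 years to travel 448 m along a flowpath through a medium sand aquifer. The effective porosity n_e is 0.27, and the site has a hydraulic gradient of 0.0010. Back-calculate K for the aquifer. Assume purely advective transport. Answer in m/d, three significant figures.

t = 53.3 years = 19450 d
v = L / t = 448 / 19450 = 0.02303 m/d
K = v · n / i = 0.02303 × 0.27 / 0.0010 = 6.22 m/d

6.22 m/d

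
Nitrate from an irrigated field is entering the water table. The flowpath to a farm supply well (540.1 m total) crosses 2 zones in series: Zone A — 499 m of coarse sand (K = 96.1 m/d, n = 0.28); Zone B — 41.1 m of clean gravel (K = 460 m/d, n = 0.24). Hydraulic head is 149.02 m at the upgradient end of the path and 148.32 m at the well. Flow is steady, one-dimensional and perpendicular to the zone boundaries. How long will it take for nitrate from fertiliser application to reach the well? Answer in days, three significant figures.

Total head drop ΔH = 149.02 − 148.32 = 0.70 m
Continuity: the same q passes through each zone, so ΔH = q·Σ(L_j/K_j) — the zones act as resistances in series.
Σ(L/K) = 499/96.1 + 41.1/460 = 5.193 + 0.08935 = 5.282 d
q = ΔH / Σ(L/K) = 0.70 / 5.282 = 0.1325 m/d (same in every zone)
Zone A: v = q/n = 0.1325/0.28 = 0.4733 m/d → t_A = 499/0.4733 = 1054 d
Zone B: v = q/n = 0.1325/0.24 = 0.5522 m/d → t_B = 41.1/0.5522 = 74.43 d
Total t = 1054 + 74.43 = 1129 d

1130 days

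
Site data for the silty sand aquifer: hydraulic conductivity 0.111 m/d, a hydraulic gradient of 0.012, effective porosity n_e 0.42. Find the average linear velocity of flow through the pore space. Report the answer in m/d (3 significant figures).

0.00317 m/d

Darcy flux q = K·i = 0.111 × 0.012 = 0.001332 m/d
v = Ki/n = 0.111·0.012/0.42 = 0.003171 m/d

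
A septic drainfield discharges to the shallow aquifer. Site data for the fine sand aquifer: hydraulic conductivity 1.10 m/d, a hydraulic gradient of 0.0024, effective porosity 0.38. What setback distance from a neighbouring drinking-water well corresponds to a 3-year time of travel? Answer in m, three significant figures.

7.61 m

Specific discharge q = 1.10 × 0.0024 = 0.002640 m/d
Seepage velocity v = q / n = 0.002640 / 0.38 = 0.006947 m/d
T = 3 yr × 365 = 1095 d
L = v × T = 0.006947 × 1095 = 7.607 m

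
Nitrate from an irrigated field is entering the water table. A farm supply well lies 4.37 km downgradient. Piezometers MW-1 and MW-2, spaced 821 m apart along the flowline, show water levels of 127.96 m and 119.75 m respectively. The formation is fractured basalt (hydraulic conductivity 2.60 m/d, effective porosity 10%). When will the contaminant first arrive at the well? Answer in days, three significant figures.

16800 days

Hydraulic gradient i = (127.96 − 119.75) / 821 = 8.21 / 821 = 0.01000
Specific discharge q = 2.60 × 0.01000 = 0.02600 m/d
Seepage velocity v = q / n = 0.02600 / 0.10 = 0.2600 m/d
L = 4.37 km = 4370 m
t = L / v = 4370 / 0.2600 = 16810 d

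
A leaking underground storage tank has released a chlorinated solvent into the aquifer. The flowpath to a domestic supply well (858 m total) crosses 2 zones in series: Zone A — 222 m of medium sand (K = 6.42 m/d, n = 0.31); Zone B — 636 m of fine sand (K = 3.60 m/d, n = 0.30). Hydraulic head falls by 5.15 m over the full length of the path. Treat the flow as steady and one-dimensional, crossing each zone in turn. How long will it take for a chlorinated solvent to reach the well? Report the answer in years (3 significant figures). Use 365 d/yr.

29.2 years

Steady 1-D flow in series ⇒ the Darcy flux q is identical in every zone and the zone head losses add (resistances L/K in series).
Σ(L/K) = 222/6.42 + 636/3.60 = 34.58 + 176.7 = 211.2 d
q = ΔH / Σ(L/K) = 5.15 / 211.2 = 0.02438 m/d (same in every zone)
Zone A: v = q/n = 0.02438/0.31 = 0.07864 m/d → t_A = 222/0.07864 = 2823 d
Zone B: v = q/n = 0.02438/0.30 = 0.08126 m/d → t_B = 636/0.08126 = 7826 d
Total t = 2823 + 7826 = 10650 d
   = 10650 / 365 = 29.2 yr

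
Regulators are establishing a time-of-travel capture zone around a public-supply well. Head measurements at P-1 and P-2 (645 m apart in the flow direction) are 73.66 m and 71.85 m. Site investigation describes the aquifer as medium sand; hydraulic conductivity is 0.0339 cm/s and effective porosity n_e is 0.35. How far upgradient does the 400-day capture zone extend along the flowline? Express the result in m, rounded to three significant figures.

93.9 m

Hydraulic gradient i = (73.66 − 71.85) / 645 = 1.81 / 645 = 0.002806
K = 0.0339 cm/s × 864 = 29.29 m/d
q = Ki = 29.29 × 0.002806 = 0.08219 m/d
Average linear velocity = 0.08219 / 0.35 = 0.2348 m/d
L = v × T = 0.2348 × 400 = 93.93 m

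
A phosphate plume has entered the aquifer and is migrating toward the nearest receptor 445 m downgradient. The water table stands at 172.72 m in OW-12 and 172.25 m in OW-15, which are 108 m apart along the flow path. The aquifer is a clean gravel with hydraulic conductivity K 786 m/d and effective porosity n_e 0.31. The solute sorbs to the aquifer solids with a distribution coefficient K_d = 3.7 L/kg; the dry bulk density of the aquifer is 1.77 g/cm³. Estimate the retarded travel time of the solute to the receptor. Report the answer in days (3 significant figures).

Hydraulic gradient i = (172.72 − 172.25) / 108 = 0.47 / 108 = 0.004352
Specific discharge q = 786 × 0.004352 = 3.421 m/d
v = Ki/n = 786·0.004352/0.31 = 11.03 m/d
Retardation R = 1 + ρ_b·K_d/n = 1 + 1.77×3.7/0.31 = 22.13
Contaminant velocity v_c = v/R = 11.03/22.13 = 0.4987 m/d
t = L/v_c = 445/0.4987 = 892.3 d

892 days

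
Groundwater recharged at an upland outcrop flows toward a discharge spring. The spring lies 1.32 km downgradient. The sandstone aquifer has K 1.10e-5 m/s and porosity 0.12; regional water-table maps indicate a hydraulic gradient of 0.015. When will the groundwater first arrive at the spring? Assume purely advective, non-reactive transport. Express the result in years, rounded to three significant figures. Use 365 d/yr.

K = 1.10e-5 m/s × 86400 s/d = 0.9504 m/d
Darcy flux q = K·i = 0.9504 × 0.015 = 0.01426 m/d
Average linear velocity = 0.01426 / 0.12 = 0.1188 m/d
L = 1.32 km = 1320 m
t = L / v = 1320 / 0.1188 = 11110 d
   = 11110 / 365 = 30.4 yr

30.4 years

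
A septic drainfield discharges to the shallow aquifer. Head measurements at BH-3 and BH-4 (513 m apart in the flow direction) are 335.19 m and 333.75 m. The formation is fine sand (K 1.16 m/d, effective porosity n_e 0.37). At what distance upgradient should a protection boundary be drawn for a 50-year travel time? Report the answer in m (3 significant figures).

Hydraulic gradient i = (335.19 − 333.75) / 513 = 1.44 / 513 = 0.002807
Darcy flux q = K·i = 1.16 × 0.002807 = 0.003256 m/d
Seepage velocity v = q / n = 0.003256 / 0.37 = 0.008800 m/d
T = 50 yr × 365 = 18250 d
L = v × T = 0.008800 × 18250 = 160.6 m

161 m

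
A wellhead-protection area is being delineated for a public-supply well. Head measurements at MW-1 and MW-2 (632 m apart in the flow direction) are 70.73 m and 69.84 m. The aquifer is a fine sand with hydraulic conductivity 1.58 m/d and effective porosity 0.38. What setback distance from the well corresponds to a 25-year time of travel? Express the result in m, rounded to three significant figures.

Hydraulic gradient i = (70.73 − 69.84) / 632 = 0.89 / 632 = 0.001408
Specific discharge q = 1.58 × 0.001408 = 0.002225 m/d
v = Ki/n = 1.58·0.001408/0.38 = 0.005855 m/d
T = 25 yr × 365 = 9125 d
L = v × T = 0.005855 × 9125 = 53.43 m

53.4 m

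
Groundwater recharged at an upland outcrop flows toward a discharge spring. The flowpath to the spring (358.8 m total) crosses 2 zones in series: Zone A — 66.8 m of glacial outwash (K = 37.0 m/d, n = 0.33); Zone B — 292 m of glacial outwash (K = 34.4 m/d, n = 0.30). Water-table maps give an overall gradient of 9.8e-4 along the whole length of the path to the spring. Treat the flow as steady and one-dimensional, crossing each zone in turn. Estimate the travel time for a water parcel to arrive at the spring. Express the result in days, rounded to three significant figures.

For zones in series the flux q is common to all zones; the equivalent conductivity is the harmonic (thickness-weighted) mean, K_eq = L_total / Σ(L_j/K_j).
Σ(L/K) = 66.8/37.0 + 292/34.4 = 1.805 + 8.488 = 10.29 d
K_eq = L_total / Σ(L/K) = 358.8 / 10.29 = 34.86 m/d
q = K_eq · i = 34.86 × 9.8e-4 = 0.03416 m/d (same in every zone)
Zone A: v = q/n = 0.03416/0.33 = 0.1035 m/d → t_A = 66.8/0.1035 = 645.3 d
Zone B: v = q/n = 0.03416/0.30 = 0.1139 m/d → t_B = 292/0.1139 = 2564 d
Total t = 645.3 + 2564 = 3210 d

3210 days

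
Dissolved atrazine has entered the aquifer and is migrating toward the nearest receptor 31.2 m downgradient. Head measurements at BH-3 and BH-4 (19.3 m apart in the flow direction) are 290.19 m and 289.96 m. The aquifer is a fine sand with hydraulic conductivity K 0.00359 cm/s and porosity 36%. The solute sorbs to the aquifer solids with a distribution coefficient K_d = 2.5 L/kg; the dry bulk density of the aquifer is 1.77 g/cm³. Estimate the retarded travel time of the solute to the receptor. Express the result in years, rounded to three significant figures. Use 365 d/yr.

Hydraulic gradient i = (290.19 − 289.96) / 19.3 = 0.23 / 19.3 = 0.01192
K = 0.00359 cm/s × 864 = 3.102 m/d
Specific discharge q = 3.102 × 0.01192 = 0.03696 m/d
Seepage velocity v = q / n = 0.03696 / 0.36 = 0.1027 m/d
Retardation R = 1 + ρ_b·K_d/n = 1 + 1.77×2.5/0.36 = 13.29
Contaminant velocity v_c = v/R = 0.1027/13.29 = 0.007725 m/d
t = L/v_c = 31.2/0.007725 = 4039 d
   = 4039/365 = 11.1 yr

11.1 years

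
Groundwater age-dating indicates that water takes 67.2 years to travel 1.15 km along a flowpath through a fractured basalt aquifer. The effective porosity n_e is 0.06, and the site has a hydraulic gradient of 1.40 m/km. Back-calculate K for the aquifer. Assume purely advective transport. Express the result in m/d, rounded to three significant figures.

2.01 m/d

t = 67.2 years = 24530 d
L = 1.15 km = 1150 m
v = L / t = 1150 / 24530 = 0.04689 m/d
K = v · n / i = 0.04689 × 0.06 / 0.0014 = 2.01 m/d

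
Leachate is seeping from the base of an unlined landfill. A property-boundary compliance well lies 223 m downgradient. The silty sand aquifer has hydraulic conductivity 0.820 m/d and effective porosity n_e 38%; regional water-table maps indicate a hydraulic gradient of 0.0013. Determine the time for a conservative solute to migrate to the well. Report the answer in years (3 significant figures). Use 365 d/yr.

q = Ki = 0.820 × 0.0013 = 0.001066 m/d
Average linear velocity = 0.001066 / 0.38 = 0.002805 m/d
t = L / v = 223 / 0.002805 = 79490 d
   = 79490 / 365 = 218 yr

218 years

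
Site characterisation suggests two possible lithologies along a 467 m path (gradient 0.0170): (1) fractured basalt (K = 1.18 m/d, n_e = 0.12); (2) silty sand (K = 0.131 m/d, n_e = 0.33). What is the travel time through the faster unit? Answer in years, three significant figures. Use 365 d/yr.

Unit 1 (fractured basalt): v = 1.18×0.017/0.12 = 0.1672 m/d, t = 467/0.1672 = 2794 d
Unit 2 (silty sand): v = 0.131×0.017/0.33 = 0.006748 m/d, t = 467/0.006748 = 69200 d
Faster: 2794 d / 365 = 7.65 yr

7.65 years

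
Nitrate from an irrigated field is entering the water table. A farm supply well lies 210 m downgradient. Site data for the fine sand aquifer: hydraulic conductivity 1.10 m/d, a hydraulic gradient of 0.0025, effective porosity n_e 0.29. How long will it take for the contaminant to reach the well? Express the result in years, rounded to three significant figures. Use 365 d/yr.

q = Ki = 1.10 × 0.0025 = 0.002750 m/d
Seepage velocity v = q / n = 0.002750 / 0.29 = 0.009483 m/d
t = L / v = 210 / 0.009483 = 22150 d
   = 22150 / 365 = 60.7 yr

60.7 years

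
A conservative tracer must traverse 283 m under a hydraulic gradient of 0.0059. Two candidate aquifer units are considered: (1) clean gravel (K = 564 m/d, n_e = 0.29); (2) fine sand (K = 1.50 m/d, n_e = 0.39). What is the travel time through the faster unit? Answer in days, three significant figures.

24.7 days

Unit 1 (clean gravel): v = 564×0.0059/0.29 = 11.47 m/d, t = 283/11.47 = 24.66 d
Unit 2 (fine sand): v = 1.50×0.0059/0.39 = 0.02269 m/d, t = 283/0.02269 = 12470 d
Faster unit: t = 24.7 d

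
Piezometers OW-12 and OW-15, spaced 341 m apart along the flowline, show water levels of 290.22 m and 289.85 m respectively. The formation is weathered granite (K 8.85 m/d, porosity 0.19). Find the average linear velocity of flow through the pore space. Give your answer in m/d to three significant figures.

0.0505 m/d

Hydraulic gradient i = (290.22 − 289.85) / 341 = 0.37 / 341 = 0.001085
Darcy flux q = K·i = 8.85 × 0.001085 = 0.009603 m/d
Average linear velocity = 0.009603 / 0.19 = 0.05054 m/d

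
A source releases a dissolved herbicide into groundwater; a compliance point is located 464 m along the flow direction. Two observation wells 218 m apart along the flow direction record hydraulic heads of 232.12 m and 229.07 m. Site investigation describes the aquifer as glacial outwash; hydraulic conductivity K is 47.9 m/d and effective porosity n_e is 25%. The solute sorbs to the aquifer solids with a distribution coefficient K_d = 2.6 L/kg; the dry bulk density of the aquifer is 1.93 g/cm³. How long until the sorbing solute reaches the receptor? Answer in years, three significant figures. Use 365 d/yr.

Hydraulic gradient i = (232.12 − 229.07) / 218 = 3.05 / 218 = 0.01399
Specific discharge q = 47.9 × 0.01399 = 0.6702 m/d
v = Ki/n = 47.9·0.01399/0.25 = 2.681 m/d
Retardation R = 1 + ρ_b·K_d/n = 1 + 1.93×2.6/0.25 = 21.07
Contaminant velocity v_c = v/R = 2.681/21.07 = 0.1272 m/d
t = L/v_c = 464/0.1272 = 3647 d
   = 3647/365 = 9.99 yr

9.99 years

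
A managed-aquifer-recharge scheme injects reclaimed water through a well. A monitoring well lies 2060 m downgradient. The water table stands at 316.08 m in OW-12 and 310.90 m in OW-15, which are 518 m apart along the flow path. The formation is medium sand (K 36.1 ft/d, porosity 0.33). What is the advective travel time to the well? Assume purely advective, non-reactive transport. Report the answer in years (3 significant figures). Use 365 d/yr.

16.9 years

Hydraulic gradient i = (316.08 − 310.90) / 518 = 5.18 / 518 = 0.01000
K = 36.1 ft/d × 0.3048 = 11.00 m/d
Specific discharge q = 11.00 × 0.01000 = 0.1100 m/d
v_s = q/n_e = 0.1100/0.33 = 0.3334 m/d
t = L / v = 2060 / 0.3334 = 6178 d
   = 6178 / 365 = 16.9 yr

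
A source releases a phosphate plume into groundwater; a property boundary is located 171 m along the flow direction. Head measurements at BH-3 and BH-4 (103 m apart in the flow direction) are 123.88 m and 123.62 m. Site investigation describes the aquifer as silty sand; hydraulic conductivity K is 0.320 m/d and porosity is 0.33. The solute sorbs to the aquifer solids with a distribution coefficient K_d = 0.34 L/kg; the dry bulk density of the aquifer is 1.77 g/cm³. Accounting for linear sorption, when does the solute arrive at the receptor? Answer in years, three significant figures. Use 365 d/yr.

540 years

Hydraulic gradient i = (123.88 − 123.62) / 103 = 0.26 / 103 = 0.002524
q = Ki = 0.320 × 0.002524 = 8.078e-4 m/d
v = Ki/n = 0.320·0.002524/0.33 = 0.002448 m/d
Retardation R = 1 + ρ_b·K_d/n = 1 + 1.77×0.34/0.33 = 2.824
Contaminant velocity v_c = v/R = 0.002448/2.824 = 8.669e-4 m/d
t = L/v_c = 171/8.669e-4 = 197300 d
   = 197300/365 = 540 yr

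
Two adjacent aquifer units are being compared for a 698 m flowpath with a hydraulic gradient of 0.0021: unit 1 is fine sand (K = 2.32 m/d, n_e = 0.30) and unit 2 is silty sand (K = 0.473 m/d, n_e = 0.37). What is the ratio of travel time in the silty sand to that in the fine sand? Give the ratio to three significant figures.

6.05

Unit 1 (fine sand): v = 2.32×0.0021/0.30 = 0.01624 m/d, t = 698/0.01624 = 42980 d
Unit 2 (silty sand): v = 0.473×0.0021/0.37 = 0.002685 m/d, t = 698/0.002685 = 260000 d
t(silty sand) / t(fine sand) = 260000/42980 = 6.05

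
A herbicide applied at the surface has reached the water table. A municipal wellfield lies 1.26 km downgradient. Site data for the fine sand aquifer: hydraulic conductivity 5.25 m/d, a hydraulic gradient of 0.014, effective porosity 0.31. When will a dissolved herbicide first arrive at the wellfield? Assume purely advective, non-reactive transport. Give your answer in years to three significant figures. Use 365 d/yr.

14.6 years

Darcy flux q = K·i = 5.25 × 0.014 = 0.07350 m/d
v_s = q/n_e = 0.07350/0.31 = 0.2371 m/d
L = 1.26 km = 1260 m
t = L / v = 1260 / 0.2371 = 5314 d
   = 5314 / 365 = 14.6 yr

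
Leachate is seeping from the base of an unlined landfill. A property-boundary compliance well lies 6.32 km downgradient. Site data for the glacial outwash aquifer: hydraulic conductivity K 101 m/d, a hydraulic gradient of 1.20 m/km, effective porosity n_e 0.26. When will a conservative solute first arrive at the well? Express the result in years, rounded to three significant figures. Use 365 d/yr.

q = Ki = 101 × 0.0012 = 0.1212 m/d
Seepage velocity v = q / n = 0.1212 / 0.26 = 0.4662 m/d
L = 6.32 km = 6320 m
t = L / v = 6320 / 0.4662 = 13560 d
   = 13560 / 365 = 37.1 yr

37.1 years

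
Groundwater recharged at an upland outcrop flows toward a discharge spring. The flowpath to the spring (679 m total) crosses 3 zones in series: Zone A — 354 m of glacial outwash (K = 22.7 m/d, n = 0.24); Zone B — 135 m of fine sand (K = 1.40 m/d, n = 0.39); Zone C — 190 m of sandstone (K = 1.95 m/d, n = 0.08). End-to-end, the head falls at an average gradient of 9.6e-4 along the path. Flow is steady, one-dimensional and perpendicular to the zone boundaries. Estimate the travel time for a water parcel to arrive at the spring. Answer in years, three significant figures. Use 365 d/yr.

135 years

For zones in series the flux q is common to all zones; the equivalent conductivity is the harmonic (thickness-weighted) mean, K_eq = L_total / Σ(L_j/K_j).
Σ(L/K) = 354/22.7 + 135/1.40 + 190/1.95 = 15.59 + 96.43 + 97.44 = 209.5 d
K_eq = L_total / Σ(L/K) = 679 / 209.5 = 3.242 m/d
q = K_eq · i = 3.242 × 9.6e-4 = 0.003112 m/d (same in every zone)
Zone A: v = q/n = 0.003112/0.24 = 0.01297 m/d → t_A = 354/0.01297 = 27300 d
Zone B: v = q/n = 0.003112/0.39 = 0.007980 m/d → t_B = 135/0.007980 = 16920 d
Zone C: v = q/n = 0.003112/0.08 = 0.03890 m/d → t_C = 190/0.03890 = 4884 d
Total t = 27300 + 16920 + 4884 = 49100 d
   = 49100 / 365 = 135 yr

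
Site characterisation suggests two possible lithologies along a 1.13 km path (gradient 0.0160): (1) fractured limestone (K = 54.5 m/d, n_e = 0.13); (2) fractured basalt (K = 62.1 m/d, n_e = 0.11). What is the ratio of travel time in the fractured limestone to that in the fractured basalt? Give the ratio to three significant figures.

Unit 1 (fractured limestone): v = 54.5×0.016/0.13 = 6.708 m/d, t = 1130/6.708 = 168.5 d
Unit 2 (fractured basalt): v = 62.1×0.016/0.11 = 9.033 m/d, t = 1130/9.033 = 125.1 d
t(fractured limestone) / t(fractured basalt) = 168.5/125.1 = 1.35

1.35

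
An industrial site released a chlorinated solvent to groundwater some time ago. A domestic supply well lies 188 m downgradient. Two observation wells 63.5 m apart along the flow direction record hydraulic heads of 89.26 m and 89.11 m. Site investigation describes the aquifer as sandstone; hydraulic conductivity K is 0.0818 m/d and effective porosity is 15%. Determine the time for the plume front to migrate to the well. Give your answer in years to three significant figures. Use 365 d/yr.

400 years

Hydraulic gradient i = (89.26 − 89.11) / 63.5 = 0.15 / 63.5 = 0.002362
q = Ki = 0.0818 × 0.002362 = 1.932e-4 m/d
v_s = q/n_e = 1.932e-4/0.15 = 0.001288 m/d
t = L / v = 188 / 0.001288 = 145900 d
   = 145900 / 365 = 400 yr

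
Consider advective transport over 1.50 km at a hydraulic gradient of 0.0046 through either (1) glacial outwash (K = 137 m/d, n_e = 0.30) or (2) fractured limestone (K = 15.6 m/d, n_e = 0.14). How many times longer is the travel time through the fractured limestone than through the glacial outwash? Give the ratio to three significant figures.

Unit 1 (glacial outwash): v = 137×0.0046/0.30 = 2.101 m/d, t = 1500/2.101 = 714.1 d
Unit 2 (fractured limestone): v = 15.6×0.0046/0.14 = 0.5126 m/d, t = 1500/0.5126 = 2926 d
t(fractured limestone) / t(glacial outwash) = 2926/714.1 = 4.10

4.10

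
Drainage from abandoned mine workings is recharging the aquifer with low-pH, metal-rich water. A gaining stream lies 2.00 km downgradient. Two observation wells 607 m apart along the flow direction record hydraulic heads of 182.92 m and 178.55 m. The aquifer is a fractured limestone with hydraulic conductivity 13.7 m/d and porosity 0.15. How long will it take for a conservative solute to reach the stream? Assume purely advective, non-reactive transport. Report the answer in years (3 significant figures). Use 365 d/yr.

8.33 years

Hydraulic gradient i = (182.92 − 178.55) / 607 = 4.37 / 607 = 0.007199
Darcy flux q = K·i = 13.7 × 0.007199 = 0.09863 m/d
Seepage velocity v = q / n = 0.09863 / 0.15 = 0.6575 m/d
L = 2.00 km = 2000 m
t = L / v = 2000 / 0.6575 = 3042 d
   = 3042 / 365 = 8.33 yr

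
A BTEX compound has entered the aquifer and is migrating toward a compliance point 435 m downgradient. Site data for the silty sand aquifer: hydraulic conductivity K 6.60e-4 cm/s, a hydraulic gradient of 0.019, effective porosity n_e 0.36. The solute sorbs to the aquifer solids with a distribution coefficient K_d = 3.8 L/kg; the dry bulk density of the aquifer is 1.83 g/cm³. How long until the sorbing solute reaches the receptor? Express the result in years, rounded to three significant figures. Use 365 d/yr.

805 years

K = 6.60e-4 cm/s × 864 = 0.5702 m/d
q = Ki = 0.5702 × 0.019 = 0.01083 m/d
Average linear velocity = 0.01083 / 0.36 = 0.03010 m/d
Retardation R = 1 + ρ_b·K_d/n = 1 + 1.83×3.8/0.36 = 20.32
Contaminant velocity v_c = v/R = 0.03010/20.32 = 0.001481 m/d
t = L/v_c = 435/0.001481 = 293700 d
   = 293700/365 = 805 yr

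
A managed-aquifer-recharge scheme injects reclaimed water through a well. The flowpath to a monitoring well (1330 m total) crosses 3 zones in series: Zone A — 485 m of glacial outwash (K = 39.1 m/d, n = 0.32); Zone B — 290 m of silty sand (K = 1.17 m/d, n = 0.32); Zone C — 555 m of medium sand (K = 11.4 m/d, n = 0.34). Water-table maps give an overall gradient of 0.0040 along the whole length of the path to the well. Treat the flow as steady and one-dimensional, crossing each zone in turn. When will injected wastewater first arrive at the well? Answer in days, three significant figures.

25400 days

Continuity: the same q passes through each zone, so ΔH = q·Σ(L_j/K_j) — the zones act as resistances in series.
Σ(L/K) = 485/39.1 + 290/1.17 + 555/11.4 = 12.40 + 247.9 + 48.68 = 309.0 d
K_eq = L_total / Σ(L/K) = 1330 / 309.0 = 4.305 m/d
q = K_eq · i = 4.305 × 0.0040 = 0.01722 m/d (same in every zone)
Zone A: v = q/n = 0.01722/0.32 = 0.05381 m/d → t_A = 485/0.05381 = 9013 d
Zone B: v = q/n = 0.01722/0.32 = 0.05381 m/d → t_B = 290/0.05381 = 5389 d
Zone C: v = q/n = 0.01722/0.34 = 0.05065 m/d → t_C = 555/0.05065 = 10960 d
Total t = 9013 + 5389 + 10960 = 25360 d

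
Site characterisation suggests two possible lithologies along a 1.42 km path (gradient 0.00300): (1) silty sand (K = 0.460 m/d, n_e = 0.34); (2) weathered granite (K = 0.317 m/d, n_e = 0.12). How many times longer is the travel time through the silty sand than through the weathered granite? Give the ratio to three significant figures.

Unit 1 (silty sand): v = 0.460×0.0030/0.34 = 0.004059 m/d, t = 1420/0.004059 = 349900 d
Unit 2 (weathered granite): v = 0.317×0.0030/0.12 = 0.007925 m/d, t = 1420/0.007925 = 179200 d
t(silty sand) / t(weathered granite) = 349900/179200 = 1.95

1.95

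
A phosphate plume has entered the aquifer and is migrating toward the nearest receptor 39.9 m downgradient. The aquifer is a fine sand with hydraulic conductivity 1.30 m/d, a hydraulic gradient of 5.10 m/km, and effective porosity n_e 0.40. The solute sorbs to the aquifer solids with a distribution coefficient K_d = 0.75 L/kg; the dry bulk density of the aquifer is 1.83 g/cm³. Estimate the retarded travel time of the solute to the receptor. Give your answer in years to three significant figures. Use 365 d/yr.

29.2 years

Darcy flux q = K·i = 1.30 × 0.0051 = 0.006630 m/d
v = Ki/n = 1.30·0.0051/0.40 = 0.01658 m/d
Retardation R = 1 + ρ_b·K_d/n = 1 + 1.83×0.75/0.40 = 4.431
Contaminant velocity v_c = v/R = 0.01658/4.431 = 0.003740 m/d
t = L/v_c = 39.9/0.003740 = 10670 d
   = 10670/365 = 29.2 yr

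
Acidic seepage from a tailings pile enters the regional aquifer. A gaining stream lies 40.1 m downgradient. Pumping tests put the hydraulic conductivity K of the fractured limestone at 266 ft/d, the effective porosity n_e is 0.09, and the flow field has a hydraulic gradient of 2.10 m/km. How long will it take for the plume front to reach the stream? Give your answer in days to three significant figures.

K = 266 ft/d × 0.3048 = 81.08 m/d
Specific discharge q = 81.08 × 0.0021 = 0.1703 m/d
v = Ki/n = 81.08·0.0021/0.09 = 1.892 m/d
t = L / v = 40.1 / 1.892 = 21.20 d

21.2 days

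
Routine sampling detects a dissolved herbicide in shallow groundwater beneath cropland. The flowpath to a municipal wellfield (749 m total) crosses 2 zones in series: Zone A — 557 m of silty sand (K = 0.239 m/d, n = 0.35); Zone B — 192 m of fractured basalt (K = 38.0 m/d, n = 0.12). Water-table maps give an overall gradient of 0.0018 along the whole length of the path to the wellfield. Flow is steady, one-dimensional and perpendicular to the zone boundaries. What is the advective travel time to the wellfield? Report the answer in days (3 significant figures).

For zones in series the flux q is common to all zones; the equivalent conductivity is the harmonic (thickness-weighted) mean, K_eq = L_total / Σ(L_j/K_j).
Σ(L/K) = 557/0.239 + 192/38.0 = 2331 + 5.053 = 2336 d
K_eq = L_total / Σ(L/K) = 749 / 2336 = 0.3207 m/d
q = K_eq · i = 0.3207 × 0.0018 = 5.772e-4 m/d (same in every zone)
Zone A: v = q/n = 5.772e-4/0.35 = 0.001649 m/d → t_A = 557/0.001649 = 337700 d
Zone B: v = q/n = 5.772e-4/0.12 = 0.004810 m/d → t_B = 192/0.004810 = 39910 d
Total t = 337700 + 39910 = 377600 d

378000 days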